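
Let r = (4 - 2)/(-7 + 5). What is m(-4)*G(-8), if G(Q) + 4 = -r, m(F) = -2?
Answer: 6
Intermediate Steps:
r = -1 (r = 2/(-2) = 2*(-½) = -1)
G(Q) = -3 (G(Q) = -4 - 1*(-1) = -4 + 1 = -3)
m(-4)*G(-8) = -2*(-3) = 6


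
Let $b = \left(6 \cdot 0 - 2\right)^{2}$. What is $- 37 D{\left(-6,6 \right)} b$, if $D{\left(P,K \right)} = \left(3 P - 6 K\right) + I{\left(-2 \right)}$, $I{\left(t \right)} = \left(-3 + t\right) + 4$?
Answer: $8140$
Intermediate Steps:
$I{\left(t \right)} = 1 + t$
$D{\left(P,K \right)} = -1 - 6 K + 3 P$ ($D{\left(P,K \right)} = \left(3 P - 6 K\right) + \left(1 - 2\right) = \left(- 6 K + 3 P\right) - 1 = -1 - 6 K + 3 P$)
$b = 4$ ($b = \left(0 - 2\right)^{2} = \left(-2\right)^{2} = 4$)
$- 37 D{\left(-6,6 \right)} b = - 37 \left(-1 - 36 + 3 \left(-6\right)\right) 4 = - 37 \left(-1 - 36 - 18\right) 4 = \left(-37\right) \left(-55\right) 4 = 2035 \cdot 4 = 8140$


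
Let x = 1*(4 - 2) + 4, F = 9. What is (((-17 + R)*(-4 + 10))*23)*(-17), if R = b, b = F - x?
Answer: 32844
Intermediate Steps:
x = 6 (x = 1*2 + 4 = 2 + 4 = 6)
b = 3 (b = 9 - 1*6 = 9 - 6 = 3)
R = 3
(((-17 + R)*(-4 + 10))*23)*(-17) = (((-17 + 3)*(-4 + 10))*23)*(-17) = (-14*6*23)*(-17) = -84*23*(-17) = -1932*(-17) = 32844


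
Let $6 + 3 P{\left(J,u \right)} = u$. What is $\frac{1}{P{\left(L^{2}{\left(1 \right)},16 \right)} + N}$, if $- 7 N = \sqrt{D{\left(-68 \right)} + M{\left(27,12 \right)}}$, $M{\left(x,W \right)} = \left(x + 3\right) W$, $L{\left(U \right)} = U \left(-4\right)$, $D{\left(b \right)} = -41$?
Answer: $\frac{1470}{2029} + \frac{63 \sqrt{319}}{2029} \approx 1.2791$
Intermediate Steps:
$L{\left(U \right)} = - 4 U$
$P{\left(J,u \right)} = -2 + \frac{u}{3}$
$M{\left(x,W \right)} = W \left(3 + x\right)$ ($M{\left(x,W \right)} = \left(3 + x\right) W = W \left(3 + x\right)$)
$N = - \frac{\sqrt{319}}{7}$ ($N = - \frac{\sqrt{-41 + 12 \left(3 + 27\right)}}{7} = - \frac{\sqrt{-41 + 12 \cdot 30}}{7} = - \frac{\sqrt{-41 + 360}}{7} = - \frac{\sqrt{319}}{7} \approx -2.5515$)
$\frac{1}{P{\left(L^{2}{\left(1 \right)},16 \right)} + N} = \frac{1}{\left(-2 + \frac{1}{3} \cdot 16\right) - \frac{\sqrt{319}}{7}} = \frac{1}{\left(-2 + \frac{16}{3}\right) - \frac{\sqrt{319}}{7}} = \frac{1}{\frac{10}{3} - \frac{\sqrt{319}}{7}}$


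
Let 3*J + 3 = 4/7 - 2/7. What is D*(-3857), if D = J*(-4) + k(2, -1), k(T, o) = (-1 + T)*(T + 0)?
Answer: -65018/3 ≈ -21673.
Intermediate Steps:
k(T, o) = T*(-1 + T) (k(T, o) = (-1 + T)*T = T*(-1 + T))
J = -19/21 (J = -1 + (4/7 - 2/7)/3 = -1 + (⅓)*(2/7) = -1 + 2/21 = -19/21 ≈ -0.90476)
D = 118/21 (D = -19/21*(-4) + 2*(-1 + 2) = 76/21 + 2*1 = 76/21 + 2 = 118/21 ≈ 5.6190)
D*(-3857) = (118/21)*(-3857) = -65018/3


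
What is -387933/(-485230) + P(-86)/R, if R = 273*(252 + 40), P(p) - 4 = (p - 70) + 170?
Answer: 1288883382/1611691445 ≈ 0.79971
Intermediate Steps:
P(p) = 104 + p (P(p) = 4 + ((p - 70) + 170) = 4 + ((-70 + p) + 170) = 4 + (100 + p) = 104 + p)
R = 79716 (R = 273*292 = 79716)
-387933/(-485230) + P(-86)/R = -387933/(-485230) + (104 - 86)/79716 = -387933*(-1/485230) + 18*(1/79716) = 387933/485230 + 3/13286 = 1288883382/1611691445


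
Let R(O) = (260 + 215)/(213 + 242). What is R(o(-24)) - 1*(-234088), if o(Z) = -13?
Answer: 21302103/91 ≈ 2.3409e+5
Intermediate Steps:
R(O) = 95/91 (R(O) = 475/455 = 475*(1/455) = 95/91)
R(o(-24)) - 1*(-234088) = 95/91 - 1*(-234088) = 95/91 + 234088 = 21302103/91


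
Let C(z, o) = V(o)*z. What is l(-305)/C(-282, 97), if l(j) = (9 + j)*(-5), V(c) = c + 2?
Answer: -740/13959 ≈ -0.053012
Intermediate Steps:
V(c) = 2 + c
C(z, o) = z*(2 + o) (C(z, o) = (2 + o)*z = z*(2 + o))
l(j) = -45 - 5*j
l(-305)/C(-282, 97) = (-45 - 5*(-305))/((-282*(2 + 97))) = (-45 + 1525)/((-282*99)) = 1480/(-27918) = 1480*(-1/27918) = -740/13959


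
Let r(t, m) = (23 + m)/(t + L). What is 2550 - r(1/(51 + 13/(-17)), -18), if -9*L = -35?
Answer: 76571220/30043 ≈ 2548.7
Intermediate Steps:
L = 35/9 (L = -1/9*(-35) = 35/9 ≈ 3.8889)
r(t, m) = (23 + m)/(35/9 + t) (r(t, m) = (23 + m)/(t + 35/9) = (23 + m)/(35/9 + t))
2550 - r(1/(51 + 13/(-17)), -18) = 2550 - 9*(23 - 18)/(35 + 9/(51 + 13/(-17))) = 2550 - 9*5/(35 + 9/(51 + 13*(-1/17))) = 2550 - 9*5/(35 + 9/(51 - 13/17)) = 2550 - 9*5/(35 + 9/(854/17)) = 2550 - 9*5/(35 + 9*(17/854)) = 2550 - 9*5/(35 + 153/854) = 2550 - 9*5/30043/854 = 2550 - 9*854*5/30043 = 2550 - 1*38430/30043 = 2550 - 38430/30043 = 76571220/30043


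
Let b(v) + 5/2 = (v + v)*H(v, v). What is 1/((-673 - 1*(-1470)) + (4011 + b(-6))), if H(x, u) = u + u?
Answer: 2/9899 ≈ 0.00020204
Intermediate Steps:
H(x, u) = 2*u
b(v) = -5/2 + 4*v² (b(v) = -5/2 + (v + v)*(2*v) = -5/2 + (2*v)*(2*v) = -5/2 + 4*v²)
1/((-673 - 1*(-1470)) + (4011 + b(-6))) = 1/((-673 - 1*(-1470)) + (4011 + (-5/2 + 4*(-6)²))) = 1/((-673 + 1470) + (4011 + (-5/2 + 4*36))) = 1/(797 + (4011 + (-5/2 + 144))) = 1/(797 + (4011 + 283/2)) = 1/(797 + 8305/2) = 1/(9899/2) = 2/9899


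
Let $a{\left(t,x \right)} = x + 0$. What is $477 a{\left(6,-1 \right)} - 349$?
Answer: $-826$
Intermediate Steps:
$a{\left(t,x \right)} = x$
$477 a{\left(6,-1 \right)} - 349 = 477 \left(-1\right) - 349 = -477 - 349 = -826$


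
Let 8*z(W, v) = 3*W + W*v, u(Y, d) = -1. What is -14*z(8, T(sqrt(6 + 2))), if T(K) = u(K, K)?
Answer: -28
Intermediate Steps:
T(K) = -1
z(W, v) = 3*W/8 + W*v/8 (z(W, v) = (3*W + W*v)/8 = 3*W/8 + W*v/8)
-14*z(8, T(sqrt(6 + 2))) = -7*8*(3 - 1)/4 = -7*8*2/4 = -14*2 = -28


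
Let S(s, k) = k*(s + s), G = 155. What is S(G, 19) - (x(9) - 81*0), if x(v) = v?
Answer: 5881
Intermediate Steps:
S(s, k) = 2*k*s (S(s, k) = k*(2*s) = 2*k*s)
S(G, 19) - (x(9) - 81*0) = 2*19*155 - (9 - 81*0) = 5890 - (9 + 0) = 5890 - 1*9 = 5890 - 9 = 5881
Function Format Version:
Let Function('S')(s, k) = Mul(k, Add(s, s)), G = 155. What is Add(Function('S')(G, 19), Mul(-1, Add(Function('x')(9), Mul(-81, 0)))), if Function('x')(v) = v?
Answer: 5881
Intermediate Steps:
Function('S')(s, k) = Mul(2, k, s) (Function('S')(s, k) = Mul(k, Mul(2, s)) = Mul(2, k, s))
Add(Function('S')(G, 19), Mul(-1, Add(Function('x')(9), Mul(-81, 0)))) = Add(Mul(2, 19, 155), Mul(-1, Add(9, Mul(-81, 0)))) = Add(5890, Mul(-1, Add(9, 0))) = Add(5890, Mul(-1, 9)) = Add(5890, -9) = 5881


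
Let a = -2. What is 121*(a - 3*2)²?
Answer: 7744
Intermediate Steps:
121*(a - 3*2)² = 121*(-2 - 3*2)² = 121*(-2 - 6)² = 121*(-8)² = 121*64 = 7744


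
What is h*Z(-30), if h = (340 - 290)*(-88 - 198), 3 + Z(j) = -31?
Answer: 486200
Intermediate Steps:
Z(j) = -34 (Z(j) = -3 - 31 = -34)
h = -14300 (h = 50*(-286) = -14300)
h*Z(-30) = -14300*(-34) = 486200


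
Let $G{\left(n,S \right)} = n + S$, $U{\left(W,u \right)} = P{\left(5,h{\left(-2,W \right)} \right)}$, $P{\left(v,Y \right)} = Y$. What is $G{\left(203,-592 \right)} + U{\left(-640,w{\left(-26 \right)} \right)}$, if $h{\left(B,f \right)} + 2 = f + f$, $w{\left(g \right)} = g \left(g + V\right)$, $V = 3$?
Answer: $-1671$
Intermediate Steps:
$w{\left(g \right)} = g \left(3 + g\right)$ ($w{\left(g \right)} = g \left(g + 3\right) = g \left(3 + g\right)$)
$h{\left(B,f \right)} = -2 + 2 f$ ($h{\left(B,f \right)} = -2 + \left(f + f\right) = -2 + 2 f$)
$U{\left(W,u \right)} = -2 + 2 W$
$G{\left(n,S \right)} = S + n$
$G{\left(203,-592 \right)} + U{\left(-640,w{\left(-26 \right)} \right)} = \left(-592 + 203\right) + \left(-2 + 2 \left(-640\right)\right) = -389 - 1282 = -1671$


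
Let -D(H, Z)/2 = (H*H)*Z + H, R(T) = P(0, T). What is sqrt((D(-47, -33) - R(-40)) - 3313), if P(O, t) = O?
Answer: 5*sqrt(5703) ≈ 377.59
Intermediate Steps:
R(T) = 0
D(H, Z) = -2*H - 2*Z*H**2 (D(H, Z) = -2*((H*H)*Z + H) = -2*(H**2*Z + H) = -2*(Z*H**2 + H) = -2*(H + Z*H**2) = -2*H - 2*Z*H**2)
sqrt((D(-47, -33) - R(-40)) - 3313) = sqrt((-2*(-47)*(1 - 47*(-33)) - 1*0) - 3313) = sqrt((-2*(-47)*(1 + 1551) + 0) - 3313) = sqrt((-2*(-47)*1552 + 0) - 3313) = sqrt((145888 + 0) - 3313) = sqrt(145888 - 3313) = sqrt(142575) = 5*sqrt(5703)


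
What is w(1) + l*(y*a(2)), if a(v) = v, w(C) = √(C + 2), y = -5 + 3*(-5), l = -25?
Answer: 1000 + √3 ≈ 1001.7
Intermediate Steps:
y = -20 (y = -5 - 15 = -20)
w(C) = √(2 + C)
w(1) + l*(y*a(2)) = √(2 + 1) - (-500)*2 = √3 - 25*(-40) = √3 + 1000 = 1000 + √3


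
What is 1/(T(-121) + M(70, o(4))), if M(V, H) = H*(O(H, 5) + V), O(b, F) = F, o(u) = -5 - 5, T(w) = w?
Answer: -1/871 ≈ -0.0011481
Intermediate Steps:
o(u) = -10
M(V, H) = H*(5 + V)
1/(T(-121) + M(70, o(4))) = 1/(-121 - 10*(5 + 70)) = 1/(-121 - 10*75) = 1/(-121 - 750) = 1/(-871) = -1/871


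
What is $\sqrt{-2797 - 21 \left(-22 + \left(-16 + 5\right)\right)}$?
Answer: $2 i \sqrt{526} \approx 45.869 i$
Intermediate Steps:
$\sqrt{-2797 - 21 \left(-22 + \left(-16 + 5\right)\right)} = \sqrt{-2797 - 21 \left(-22 - 11\right)} = \sqrt{-2797 - -693} = \sqrt{-2797 + 693} = \sqrt{-2104} = 2 i \sqrt{526}$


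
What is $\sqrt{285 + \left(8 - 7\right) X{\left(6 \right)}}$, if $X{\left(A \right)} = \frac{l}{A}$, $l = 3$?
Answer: $\frac{\sqrt{1142}}{2} \approx 16.897$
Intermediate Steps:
$X{\left(A \right)} = \frac{3}{A}$
$\sqrt{285 + \left(8 - 7\right) X{\left(6 \right)}} = \sqrt{285 + \left(8 - 7\right) \frac{3}{6}} = \sqrt{285 + 1 \cdot 3 \cdot \frac{1}{6}} = \sqrt{285 + 1 \cdot \frac{1}{2}} = \sqrt{285 + \frac{1}{2}} = \sqrt{\frac{571}{2}} = \frac{\sqrt{1142}}{2}$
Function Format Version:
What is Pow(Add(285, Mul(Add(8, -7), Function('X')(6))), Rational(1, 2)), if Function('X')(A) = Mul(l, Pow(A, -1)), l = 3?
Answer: Mul(Rational(1, 2), Pow(1142, Rational(1, 2))) ≈ 16.897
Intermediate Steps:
Function('X')(A) = Mul(3, Pow(A, -1))
Pow(Add(285, Mul(Add(8, -7), Function('X')(6))), Rational(1, 2)) = Pow(Add(285, Mul(Add(8, -7), Mul(3, Pow(6, -1)))), Rational(1, 2)) = Pow(Add(285, Mul(1, Mul(3, Rational(1, 6)))), Rational(1, 2)) = Pow(Add(285, Mul(1, Rational(1, 2))), Rational(1, 2)) = Pow(Add(285, Rational(1, 2)), Rational(1, 2)) = Pow(Rational(571, 2), Rational(1, 2)) = Mul(Rational(1, 2), Pow(1142, Rational(1, 2)))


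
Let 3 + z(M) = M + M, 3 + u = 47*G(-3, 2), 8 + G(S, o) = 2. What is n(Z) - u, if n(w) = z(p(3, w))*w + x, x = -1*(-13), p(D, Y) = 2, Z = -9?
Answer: 289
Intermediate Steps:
x = 13
G(S, o) = -6 (G(S, o) = -8 + 2 = -6)
u = -285 (u = -3 + 47*(-6) = -3 - 282 = -285)
z(M) = -3 + 2*M (z(M) = -3 + (M + M) = -3 + 2*M)
n(w) = 13 + w (n(w) = (-3 + 2*2)*w + 13 = (-3 + 4)*w + 13 = 1*w + 13 = w + 13 = 13 + w)
n(Z) - u = (13 - 9) - 1*(-285) = 4 + 285 = 289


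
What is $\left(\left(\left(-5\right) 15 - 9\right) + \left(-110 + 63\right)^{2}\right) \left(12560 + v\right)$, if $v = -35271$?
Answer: $-48260875$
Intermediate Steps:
$\left(\left(\left(-5\right) 15 - 9\right) + \left(-110 + 63\right)^{2}\right) \left(12560 + v\right) = \left(\left(\left(-5\right) 15 - 9\right) + \left(-110 + 63\right)^{2}\right) \left(12560 - 35271\right) = \left(\left(-75 - 9\right) + \left(-47\right)^{2}\right) \left(-22711\right) = \left(-84 + 2209\right) \left(-22711\right) = 2125 \left(-22711\right) = -48260875$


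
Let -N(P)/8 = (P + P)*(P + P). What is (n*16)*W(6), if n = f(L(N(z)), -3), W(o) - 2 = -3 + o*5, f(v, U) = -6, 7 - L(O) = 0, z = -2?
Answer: -2784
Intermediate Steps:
N(P) = -32*P² (N(P) = -8*(P + P)*(P + P) = -8*2*P*2*P = -32*P²)
L(O) = 7 (L(O) = 7 - 1*0 = 7 + 0 = 7)
W(o) = -1 + 5*o (W(o) = 2 + (-3 + o*5) = 2 + (-3 + 5*o) = -1 + 5*o)
n = -6
(n*16)*W(6) = (-6*16)*(-1 + 5*6) = -96*(-1 + 30) = -96*29 = -2784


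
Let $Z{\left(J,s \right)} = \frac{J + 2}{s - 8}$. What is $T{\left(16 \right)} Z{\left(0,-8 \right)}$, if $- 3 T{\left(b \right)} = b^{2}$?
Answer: $\frac{32}{3} \approx 10.667$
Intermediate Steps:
$T{\left(b \right)} = - \frac{b^{2}}{3}$
$Z{\left(J,s \right)} = \frac{2 + J}{-8 + s}$
$T{\left(16 \right)} Z{\left(0,-8 \right)} = - \frac{16^{2}}{3} \frac{2 + 0}{-8 - 8} = \left(- \frac{1}{3}\right) 256 \frac{1}{-16} \cdot 2 = - \frac{256 \left(\left(- \frac{1}{16}\right) 2\right)}{3} = \left(- \frac{256}{3}\right) \left(- \frac{1}{8}\right) = \frac{32}{3}$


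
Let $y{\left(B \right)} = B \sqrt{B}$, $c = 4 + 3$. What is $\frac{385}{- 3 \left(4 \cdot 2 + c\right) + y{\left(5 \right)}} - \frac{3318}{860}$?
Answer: $- \frac{212037}{16340} - \frac{77 \sqrt{5}}{76} \approx -15.242$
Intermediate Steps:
$c = 7$
$y{\left(B \right)} = B^{\frac{3}{2}}$
$\frac{385}{- 3 \left(4 \cdot 2 + c\right) + y{\left(5 \right)}} - \frac{3318}{860} = \frac{385}{- 3 \left(4 \cdot 2 + 7\right) + 5^{\frac{3}{2}}} - \frac{3318}{860} = \frac{385}{- 3 \left(8 + 7\right) + 5 \sqrt{5}} - \frac{1659}{430} = \frac{385}{\left(-3\right) 15 + 5 \sqrt{5}} - \frac{1659}{430} = \frac{385}{-45 + 5 \sqrt{5}} - \frac{1659}{430} = - \frac{1659}{430} + \frac{385}{-45 + 5 \sqrt{5}}$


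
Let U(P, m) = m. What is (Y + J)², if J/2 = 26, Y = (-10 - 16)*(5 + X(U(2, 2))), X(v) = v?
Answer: 16900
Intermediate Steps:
Y = -182 (Y = (-10 - 16)*(5 + 2) = -26*7 = -182)
J = 52 (J = 2*26 = 52)
(Y + J)² = (-182 + 52)² = (-130)² = 16900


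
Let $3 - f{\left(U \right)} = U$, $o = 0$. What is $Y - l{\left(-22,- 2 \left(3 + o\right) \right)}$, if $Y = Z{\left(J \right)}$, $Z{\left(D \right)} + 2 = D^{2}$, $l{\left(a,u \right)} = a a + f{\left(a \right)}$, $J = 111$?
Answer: $11810$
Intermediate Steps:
$f{\left(U \right)} = 3 - U$
$l{\left(a,u \right)} = 3 + a^{2} - a$ ($l{\left(a,u \right)} = a a - \left(-3 + a\right) = a^{2} - \left(-3 + a\right) = 3 + a^{2} - a$)
$Z{\left(D \right)} = -2 + D^{2}$
$Y = 12319$ ($Y = -2 + 111^{2} = -2 + 12321 = 12319$)
$Y - l{\left(-22,- 2 \left(3 + o\right) \right)} = 12319 - \left(3 + \left(-22\right)^{2} - -22\right) = 12319 - \left(3 + 484 + 22\right) = 12319 - 509 = 11810$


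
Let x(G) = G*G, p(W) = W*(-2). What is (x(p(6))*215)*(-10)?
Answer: -309600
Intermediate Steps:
p(W) = -2*W
x(G) = G²
(x(p(6))*215)*(-10) = ((-2*6)²*215)*(-10) = ((-12)²*215)*(-10) = (144*215)*(-10) = 30960*(-10) = -309600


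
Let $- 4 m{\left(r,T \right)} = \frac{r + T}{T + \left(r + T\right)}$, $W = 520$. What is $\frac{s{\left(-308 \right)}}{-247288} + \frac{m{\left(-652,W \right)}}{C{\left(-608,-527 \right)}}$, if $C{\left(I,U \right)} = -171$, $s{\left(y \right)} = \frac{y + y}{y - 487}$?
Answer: $- \frac{30224403}{60387111380} \approx -0.00050051$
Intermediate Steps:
$m{\left(r,T \right)} = - \frac{T + r}{4 \left(r + 2 T\right)}$ ($m{\left(r,T \right)} = - \frac{\left(r + T\right) \frac{1}{T + \left(r + T\right)}}{4} = - \frac{\left(T + r\right) \frac{1}{T + \left(T + r\right)}}{4} = - \frac{\left(T + r\right) \frac{1}{r + 2 T}}{4} = - \frac{\frac{1}{r + 2 T} \left(T + r\right)}{4} = - \frac{T + r}{4 \left(r + 2 T\right)}$)
$s{\left(y \right)} = \frac{2 y}{-487 + y}$
$\frac{s{\left(-308 \right)}}{-247288} + \frac{m{\left(-652,W \right)}}{C{\left(-608,-527 \right)}} = \frac{2 \left(-308\right) \frac{1}{-487 - 308}}{-247288} + \frac{\frac{1}{4} \frac{1}{-652 + 2 \cdot 520} \left(\left(-1\right) 520 - -652\right)}{-171} = 2 \left(-308\right) \frac{1}{-795} \left(- \frac{1}{247288}\right) + \frac{-520 + 652}{4 \left(-652 + 1040\right)} \left(- \frac{1}{171}\right) = 2 \left(-308\right) \left(- \frac{1}{795}\right) \left(- \frac{1}{247288}\right) + \frac{1}{4} \cdot \frac{1}{388} \cdot 132 \left(- \frac{1}{171}\right) = \frac{616}{795} \left(- \frac{1}{247288}\right) + \frac{1}{4} \cdot \frac{1}{388} \cdot 132 \left(- \frac{1}{171}\right) = - \frac{77}{24574245} + \frac{33}{388} \left(- \frac{1}{171}\right) = - \frac{77}{24574245} - \frac{11}{22116} = - \frac{30224403}{60387111380}$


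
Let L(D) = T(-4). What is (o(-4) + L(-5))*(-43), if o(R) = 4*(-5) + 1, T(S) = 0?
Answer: 817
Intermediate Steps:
L(D) = 0
o(R) = -19 (o(R) = -20 + 1 = -19)
(o(-4) + L(-5))*(-43) = (-19 + 0)*(-43) = -19*(-43) = 817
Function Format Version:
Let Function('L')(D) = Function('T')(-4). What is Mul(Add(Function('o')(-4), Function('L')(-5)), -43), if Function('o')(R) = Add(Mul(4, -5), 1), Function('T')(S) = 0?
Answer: 817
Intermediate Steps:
Function('L')(D) = 0
Function('o')(R) = -19 (Function('o')(R) = Add(-20, 1) = -19)
Mul(Add(Function('o')(-4), Function('L')(-5)), -43) = Mul(Add(-19, 0), -43) = Mul(-19, -43) = 817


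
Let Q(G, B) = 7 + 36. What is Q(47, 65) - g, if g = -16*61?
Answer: 1019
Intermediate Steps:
Q(G, B) = 43
g = -976
Q(47, 65) - g = 43 - 1*(-976) = 43 + 976 = 1019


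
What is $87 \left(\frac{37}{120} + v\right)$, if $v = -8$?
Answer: $- \frac{26767}{40} \approx -669.17$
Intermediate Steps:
$87 \left(\frac{37}{120} + v\right) = 87 \left(\frac{37}{120} - 8\right) = 87 \left(- \frac{923}{120}\right) = - \frac{26767}{40}$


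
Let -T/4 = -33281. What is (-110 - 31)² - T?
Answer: -113243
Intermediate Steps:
T = 133124 (T = -4*(-33281) = 133124)
(-110 - 31)² - T = (-110 - 31)² - 1*133124 = (-141)² - 133124 = 19881 - 133124 = -113243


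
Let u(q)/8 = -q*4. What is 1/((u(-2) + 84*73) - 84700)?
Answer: -1/78504 ≈ -1.2738e-5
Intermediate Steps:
u(q) = -32*q (u(q) = 8*(-q*4) = 8*(-4*q) = -32*q)
1/((u(-2) + 84*73) - 84700) = 1/((-32*(-2) + 84*73) - 84700) = 1/((64 + 6132) - 84700) = 1/(6196 - 84700) = 1/(-78504) = -1/78504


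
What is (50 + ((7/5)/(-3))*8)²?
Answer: 481636/225 ≈ 2140.6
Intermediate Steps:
(50 + ((7/5)/(-3))*8)² = (50 + ((7*(⅕))*(-⅓))*8)² = (50 + ((7/5)*(-⅓))*8)² = (50 - 7/15*8)² = (50 - 56/15)² = (694/15)² = 481636/225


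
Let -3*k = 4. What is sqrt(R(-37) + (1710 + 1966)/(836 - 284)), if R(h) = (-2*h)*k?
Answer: I*sqrt(1752186)/138 ≈ 9.592*I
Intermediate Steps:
k = -4/3 (k = -1/3*4 = -4/3 ≈ -1.3333)
R(h) = 8*h/3 (R(h) = -2*h*(-4/3) = 8*h/3)
sqrt(R(-37) + (1710 + 1966)/(836 - 284)) = sqrt((8/3)*(-37) + (1710 + 1966)/(836 - 284)) = sqrt(-296/3 + 3676/552) = sqrt(-296/3 + 3676*(1/552)) = sqrt(-296/3 + 919/138) = sqrt(-12697/138) = I*sqrt(1752186)/138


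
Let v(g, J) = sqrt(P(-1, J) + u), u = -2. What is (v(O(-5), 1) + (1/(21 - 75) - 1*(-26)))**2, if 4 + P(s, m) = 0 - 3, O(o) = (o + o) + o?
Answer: 1942165/2916 + 1403*I/9 ≈ 666.04 + 155.89*I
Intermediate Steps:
O(o) = 3*o (O(o) = 2*o + o = 3*o)
P(s, m) = -7 (P(s, m) = -4 + (0 - 3) = -4 - 3 = -7)
v(g, J) = 3*I (v(g, J) = sqrt(-7 - 2) = sqrt(-9) = 3*I)
(v(O(-5), 1) + (1/(21 - 75) - 1*(-26)))**2 = (3*I + (1/(21 - 75) - 1*(-26)))**2 = (3*I + (1/(-54) + 26))**2 = (3*I + (-1/54 + 26))**2 = (3*I + 1403/54)**2 = (1403/54 + 3*I)**2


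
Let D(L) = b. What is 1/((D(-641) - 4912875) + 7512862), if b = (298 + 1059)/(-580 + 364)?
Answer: 216/561595835 ≈ 3.8462e-7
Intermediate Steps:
b = -1357/216 (b = 1357/(-216) = 1357*(-1/216) = -1357/216 ≈ -6.2824)
D(L) = -1357/216
1/((D(-641) - 4912875) + 7512862) = 1/((-1357/216 - 4912875) + 7512862) = 1/(-1061182357/216 + 7512862) = 1/(561595835/216) = 216/561595835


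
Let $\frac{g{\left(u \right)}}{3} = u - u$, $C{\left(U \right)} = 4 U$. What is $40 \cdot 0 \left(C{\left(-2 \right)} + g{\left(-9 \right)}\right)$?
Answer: $0$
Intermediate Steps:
$g{\left(u \right)} = 0$ ($g{\left(u \right)} = 3 \left(u - u\right) = 3 \cdot 0 = 0$)
$40 \cdot 0 \left(C{\left(-2 \right)} + g{\left(-9 \right)}\right) = 40 \cdot 0 \left(4 \left(-2\right) + 0\right) = 0 \left(-8 + 0\right) = 0 \left(-8\right) = 0$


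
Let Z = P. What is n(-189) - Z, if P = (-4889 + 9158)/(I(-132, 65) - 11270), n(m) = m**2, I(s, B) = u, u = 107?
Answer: 132919264/3721 ≈ 35721.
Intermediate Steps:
I(s, B) = 107
P = -1423/3721 (P = (-4889 + 9158)/(107 - 11270) = 4269/(-11163) = 4269*(-1/11163) = -1423/3721 ≈ -0.38242)
Z = -1423/3721 ≈ -0.38242
n(-189) - Z = (-189)**2 - 1*(-1423/3721) = 35721 + 1423/3721 = 132919264/3721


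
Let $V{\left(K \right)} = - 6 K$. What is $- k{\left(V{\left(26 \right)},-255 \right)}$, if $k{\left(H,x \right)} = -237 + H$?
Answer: $393$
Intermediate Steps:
$- k{\left(V{\left(26 \right)},-255 \right)} = - (-237 - 156) = \left(-1\right) \left(-393\right) = 393$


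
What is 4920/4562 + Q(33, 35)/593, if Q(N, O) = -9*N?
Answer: 781323/1352633 ≈ 0.57763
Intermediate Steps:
4920/4562 + Q(33, 35)/593 = 4920/4562 - 9*33/593 = 4920*(1/4562) - 297*1/593 = 2460/2281 - 297/593 = 781323/1352633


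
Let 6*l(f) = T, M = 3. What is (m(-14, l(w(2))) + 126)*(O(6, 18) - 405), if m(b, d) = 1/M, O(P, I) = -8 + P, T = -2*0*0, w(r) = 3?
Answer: -154253/3 ≈ -51418.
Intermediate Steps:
T = 0 (T = 0*0 = 0)
l(f) = 0 (l(f) = (⅙)*0 = 0)
m(b, d) = ⅓ (m(b, d) = 1/3 = ⅓)
(m(-14, l(w(2))) + 126)*(O(6, 18) - 405) = (⅓ + 126)*((-8 + 6) - 405) = 379*(-2 - 405)/3 = (379/3)*(-407) = -154253/3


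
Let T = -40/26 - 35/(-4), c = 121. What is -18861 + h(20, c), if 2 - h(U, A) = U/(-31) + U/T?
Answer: -43852123/2325 ≈ -18861.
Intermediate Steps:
T = 375/52 (T = -40*1/26 - 35*(-1/4) = -20/13 + 35/4 = 375/52 ≈ 7.2115)
h(U, A) = 2 - 1237*U/11625 (h(U, A) = 2 - (U/(-31) + U/(375/52)) = 2 - (U*(-1/31) + U*(52/375)) = 2 - (-U/31 + 52*U/375) = 2 - 1237*U/11625)
-18861 + h(20, c) = -18861 + (2 - 1237/11625*20) = -18861 + (2 - 4948/2325) = -18861 - 298/2325 = -43852123/2325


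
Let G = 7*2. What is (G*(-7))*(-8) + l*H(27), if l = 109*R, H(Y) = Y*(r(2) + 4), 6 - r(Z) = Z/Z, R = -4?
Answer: -105164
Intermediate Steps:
G = 14
r(Z) = 5 (r(Z) = 6 - Z/Z = 6 - 1*1 = 6 - 1 = 5)
H(Y) = 9*Y (H(Y) = Y*(5 + 4) = Y*9 = 9*Y)
l = -436 (l = 109*(-4) = -436)
(G*(-7))*(-8) + l*H(27) = (14*(-7))*(-8) - 3924*27 = -98*(-8) - 436*243 = 784 - 105948 = -105164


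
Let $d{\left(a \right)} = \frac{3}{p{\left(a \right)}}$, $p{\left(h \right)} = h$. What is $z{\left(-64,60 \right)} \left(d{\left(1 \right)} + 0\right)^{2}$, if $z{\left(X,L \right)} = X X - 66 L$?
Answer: $1224$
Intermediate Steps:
$d{\left(a \right)} = \frac{3}{a}$
$z{\left(X,L \right)} = X^{2} - 66 L$
$z{\left(-64,60 \right)} \left(d{\left(1 \right)} + 0\right)^{2} = \left(\left(-64\right)^{2} - 3960\right) \left(\frac{3}{1} + 0\right)^{2} = \left(4096 - 3960\right) \left(3 \cdot 1 + 0\right)^{2} = 136 \left(3 + 0\right)^{2} = 136 \cdot 3^{2} = 136 \cdot 9 = 1224$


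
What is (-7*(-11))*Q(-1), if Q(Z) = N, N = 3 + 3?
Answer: 462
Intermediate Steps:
N = 6
Q(Z) = 6
(-7*(-11))*Q(-1) = -7*(-11)*6 = 77*6 = 462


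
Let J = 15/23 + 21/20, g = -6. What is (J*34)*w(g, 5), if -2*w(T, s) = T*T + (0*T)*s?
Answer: -119799/115 ≈ -1041.7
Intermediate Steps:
w(T, s) = -T²/2 (w(T, s) = -(T*T + (0*T)*s)/2 = -(T² + 0*s)/2 = -(T² + 0)/2 = -T²/2)
J = 783/460 (J = 15*(1/23) + 21*(1/20) = 15/23 + 21/20 = 783/460 ≈ 1.7022)
(J*34)*w(g, 5) = ((783/460)*34)*(-½*(-6)²) = 13311*(-½*36)/230 = (13311/230)*(-18) = -119799/115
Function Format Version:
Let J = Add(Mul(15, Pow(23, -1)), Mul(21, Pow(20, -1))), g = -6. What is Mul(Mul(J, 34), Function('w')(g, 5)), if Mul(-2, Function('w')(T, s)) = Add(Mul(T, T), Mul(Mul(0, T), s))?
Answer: Rational(-119799, 115) ≈ -1041.7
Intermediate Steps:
Function('w')(T, s) = Mul(Rational(-1, 2), Pow(T, 2)) (Function('w')(T, s) = Mul(Rational(-1, 2), Add(Mul(T, T), Mul(Mul(0, T), s))) = Mul(Rational(-1, 2), Add(Pow(T, 2), Mul(0, s))) = Mul(Rational(-1, 2), Add(Pow(T, 2), 0)) = Mul(Rational(-1, 2), Pow(T, 2)))
J = Rational(783, 460) (J = Add(Mul(15, Rational(1, 23)), Mul(21, Rational(1, 20))) = Add(Rational(15, 23), Rational(21, 20)) = Rational(783, 460) ≈ 1.7022)
Mul(Mul(J, 34), Function('w')(g, 5)) = Mul(Mul(Rational(783, 460), 34), Mul(Rational(-1, 2), Pow(-6, 2))) = Mul(Rational(13311, 230), Mul(Rational(-1, 2), 36)) = Mul(Rational(13311, 230), -18) = Rational(-119799, 115)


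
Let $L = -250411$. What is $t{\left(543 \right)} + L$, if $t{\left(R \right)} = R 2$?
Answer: $-249325$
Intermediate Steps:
$t{\left(R \right)} = 2 R$
$t{\left(543 \right)} + L = 2 \cdot 543 - 250411 = 1086 - 250411 = -249325$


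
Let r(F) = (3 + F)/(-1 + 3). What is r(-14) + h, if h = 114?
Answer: 217/2 ≈ 108.50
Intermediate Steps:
r(F) = 3/2 + F/2 (r(F) = (3 + F)/2 = (3 + F)*(½) = 3/2 + F/2)
r(-14) + h = (3/2 + (½)*(-14)) + 114 = (3/2 - 7) + 114 = -11/2 + 114 = 217/2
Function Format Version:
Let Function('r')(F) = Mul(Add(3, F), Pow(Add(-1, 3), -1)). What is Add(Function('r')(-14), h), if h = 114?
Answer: Rational(217, 2) ≈ 108.50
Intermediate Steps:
Function('r')(F) = Add(Rational(3, 2), Mul(Rational(1, 2), F)) (Function('r')(F) = Mul(Add(3, F), Pow(2, -1)) = Mul(Add(3, F), Rational(1, 2)) = Add(Rational(3, 2), Mul(Rational(1, 2), F)))
Add(Function('r')(-14), h) = Add(Add(Rational(3, 2), Mul(Rational(1, 2), -14)), 114) = Add(Add(Rational(3, 2), -7), 114) = Add(Rational(-11, 2), 114) = Rational(217, 2)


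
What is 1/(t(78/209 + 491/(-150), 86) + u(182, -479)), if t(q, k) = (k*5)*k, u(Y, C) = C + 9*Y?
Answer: 1/38139 ≈ 2.6220e-5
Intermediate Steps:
t(q, k) = 5*k² (t(q, k) = (5*k)*k = 5*k²)
1/(t(78/209 + 491/(-150), 86) + u(182, -479)) = 1/(5*86² + (-479 + 9*182)) = 1/(5*7396 + (-479 + 1638)) = 1/(36980 + 1159) = 1/38139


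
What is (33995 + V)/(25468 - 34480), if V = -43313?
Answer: 1553/1502 ≈ 1.0340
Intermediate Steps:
(33995 + V)/(25468 - 34480) = (33995 - 43313)/(25468 - 34480) = -9318/(-9012) = -9318*(-1/9012) = 1553/1502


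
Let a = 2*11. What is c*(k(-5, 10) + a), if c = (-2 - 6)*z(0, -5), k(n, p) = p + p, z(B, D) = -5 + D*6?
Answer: 11760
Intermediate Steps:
z(B, D) = -5 + 6*D
k(n, p) = 2*p
c = 280 (c = (-2 - 6)*(-5 + 6*(-5)) = -8*(-5 - 30) = -8*(-35) = 280)
a = 22
c*(k(-5, 10) + a) = 280*(2*10 + 22) = 280*(20 + 22) = 280*42 = 11760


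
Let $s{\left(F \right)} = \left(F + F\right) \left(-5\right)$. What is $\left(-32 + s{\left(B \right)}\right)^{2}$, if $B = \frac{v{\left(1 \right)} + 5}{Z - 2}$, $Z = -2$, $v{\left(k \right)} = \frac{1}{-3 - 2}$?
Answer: $400$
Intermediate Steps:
$v{\left(k \right)} = - \frac{1}{5}$ ($v{\left(k \right)} = \frac{1}{-5} = - \frac{1}{5}$)
$B = - \frac{6}{5}$ ($B = \frac{- \frac{1}{5} + 5}{-2 - 2} = \frac{24}{5 \left(-4\right)} = \frac{24}{5} \left(- \frac{1}{4}\right) = - \frac{6}{5} \approx -1.2$)
$s{\left(F \right)} = - 10 F$ ($s{\left(F \right)} = 2 F \left(-5\right) = - 10 F$)
$\left(-32 + s{\left(B \right)}\right)^{2} = \left(-32 - -12\right)^{2} = \left(-32 + 12\right)^{2} = \left(-20\right)^{2} = 400$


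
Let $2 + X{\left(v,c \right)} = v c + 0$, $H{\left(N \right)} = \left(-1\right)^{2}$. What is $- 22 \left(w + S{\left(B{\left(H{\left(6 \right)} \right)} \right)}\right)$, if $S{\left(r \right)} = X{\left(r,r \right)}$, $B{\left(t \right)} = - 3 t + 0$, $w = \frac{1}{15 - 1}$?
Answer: $- \frac{1089}{7} \approx -155.57$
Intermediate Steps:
$H{\left(N \right)} = 1$
$w = \frac{1}{14} \approx 0.071429$
$B{\left(t \right)} = - 3 t$
$X{\left(v,c \right)} = -2 + c v$ ($X{\left(v,c \right)} = -2 + \left(v c + 0\right) = -2 + \left(c v + 0\right) = -2 + c v$)
$S{\left(r \right)} = -2 + r^{2}$ ($S{\left(r \right)} = -2 + r r = -2 + r^{2}$)
$- 22 \left(w + S{\left(B{\left(H{\left(6 \right)} \right)} \right)}\right) = - 22 \left(\frac{1}{14} - \left(2 - \left(\left(-3\right) 1\right)^{2}\right)\right) = - 22 \left(\frac{1}{14} - \left(2 - \left(-3\right)^{2}\right)\right) = - 22 \left(\frac{1}{14} + \left(-2 + 9\right)\right) = - 22 \left(\frac{1}{14} + 7\right) = \left(-22\right) \frac{99}{14} = - \frac{1089}{7}$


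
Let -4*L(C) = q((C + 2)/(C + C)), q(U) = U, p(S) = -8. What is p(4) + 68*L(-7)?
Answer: -197/14 ≈ -14.071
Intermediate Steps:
L(C) = -(2 + C)/(8*C) (L(C) = -(C + 2)/(4*(C + C)) = -(2 + C)/(4*(2*C)) = -(2 + C)*1/(2*C)/4 = -(2 + C)/(8*C))
p(4) + 68*L(-7) = -8 + 68*((1/8)*(-2 - 1*(-7))/(-7)) = -8 + 68*((1/8)*(-1/7)*(-2 + 7)) = -8 + 68*((1/8)*(-1/7)*5) = -8 + 68*(-5/56) = -8 - 85/14 = -197/14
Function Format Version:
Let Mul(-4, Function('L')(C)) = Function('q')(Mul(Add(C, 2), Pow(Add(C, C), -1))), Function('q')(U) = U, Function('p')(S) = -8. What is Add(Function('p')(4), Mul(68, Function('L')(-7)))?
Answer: Rational(-197, 14) ≈ -14.071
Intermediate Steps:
Function('L')(C) = Mul(Rational(-1, 8), Pow(C, -1), Add(2, C)) (Function('L')(C) = Mul(Rational(-1, 4), Mul(Add(C, 2), Pow(Add(C, C), -1))) = Mul(Rational(-1, 4), Mul(Add(2, C), Pow(Mul(2, C), -1))) = Mul(Rational(-1, 4), Mul(Add(2, C), Mul(Rational(1, 2), Pow(C, -1)))) = Mul(Rational(-1, 4), Mul(Rational(1, 2), Pow(C, -1), Add(2, C))) = Mul(Rational(-1, 8), Pow(C, -1), Add(2, C)))
Add(Function('p')(4), Mul(68, Function('L')(-7))) = Add(-8, Mul(68, Mul(Rational(1, 8), Pow(-7, -1), Add(-2, Mul(-1, -7))))) = Add(-8, Mul(68, Mul(Rational(1, 8), Rational(-1, 7), Add(-2, 7)))) = Add(-8, Mul(68, Mul(Rational(1, 8), Rational(-1, 7), 5))) = Add(-8, Mul(68, Rational(-5, 56))) = Add(-8, Rational(-85, 14)) = Rational(-197, 14)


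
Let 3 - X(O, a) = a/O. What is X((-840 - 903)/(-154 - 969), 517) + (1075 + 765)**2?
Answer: 5900525438/1743 ≈ 3.3853e+6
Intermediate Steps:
X(O, a) = 3 - a/O
X((-840 - 903)/(-154 - 969), 517) + (1075 + 765)**2 = (3 - 1*517/(-840 - 903)/(-154 - 969)) + (1075 + 765)**2 = (3 - 1*517/(-1743/(-1123))) + 1840**2 = (3 - 1*517/(-1743*(-1/1123))) + 3385600 = (3 - 1*517/1743/1123) + 3385600 = (3 - 1*517*1123/1743) + 3385600 = (3 - 580591/1743) + 3385600 = -575362/1743 + 3385600 = 5900525438/1743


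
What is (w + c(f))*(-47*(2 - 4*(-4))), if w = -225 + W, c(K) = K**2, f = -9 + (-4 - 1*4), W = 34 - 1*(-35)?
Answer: -112518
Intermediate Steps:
W = 69 (W = 34 + 35 = 69)
f = -17 (f = -9 + (-4 - 4) = -9 - 8 = -17)
w = -156 (w = -225 + 69 = -156)
(w + c(f))*(-47*(2 - 4*(-4))) = (-156 + (-17)**2)*(-47*(2 - 4*(-4))) = (-156 + 289)*(-47*(2 + 16)) = 133*(-47*18) = 133*(-846) = -112518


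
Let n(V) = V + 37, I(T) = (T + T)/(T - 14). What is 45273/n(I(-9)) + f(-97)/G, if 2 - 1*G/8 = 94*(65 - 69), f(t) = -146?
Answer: 1574350411/1313928 ≈ 1198.2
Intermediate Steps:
I(T) = 2*T/(-14 + T) (I(T) = (2*T)/(-14 + T) = 2*T/(-14 + T))
n(V) = 37 + V
G = 3024 (G = 16 - 752*(65 - 69) = 16 - 752*(-4) = 16 - 8*(-376) = 16 + 3008 = 3024)
45273/n(I(-9)) + f(-97)/G = 45273/(37 + 2*(-9)/(-14 - 9)) - 146/3024 = 45273/(37 + 2*(-9)/(-23)) - 146*1/3024 = 45273/(37 + 2*(-9)*(-1/23)) - 73/1512 = 45273/(37 + 18/23) - 73/1512 = 45273/(869/23) - 73/1512 = 45273*(23/869) - 73/1512 = 1041279/869 - 73/1512 = 1574350411/1313928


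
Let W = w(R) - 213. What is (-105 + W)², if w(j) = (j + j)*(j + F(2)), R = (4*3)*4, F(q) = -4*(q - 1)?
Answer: 15256836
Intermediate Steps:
F(q) = 4 - 4*q (F(q) = -4*(-1 + q) = 4 - 4*q)
R = 48 (R = 12*4 = 48)
w(j) = 2*j*(-4 + j) (w(j) = (j + j)*(j + (4 - 4*2)) = (2*j)*(j + (4 - 8)) = (2*j)*(j - 4) = (2*j)*(-4 + j) = 2*j*(-4 + j))
W = 4011 (W = 2*48*(-4 + 48) - 213 = 2*48*44 - 213 = 4224 - 213 = 4011)
(-105 + W)² = (-105 + 4011)² = 3906² = 15256836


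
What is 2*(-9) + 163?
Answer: 145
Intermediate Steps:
2*(-9) + 163 = -18 + 163 = 145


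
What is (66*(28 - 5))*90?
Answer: 136620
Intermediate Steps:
(66*(28 - 5))*90 = (66*23)*90 = 1518*90 = 136620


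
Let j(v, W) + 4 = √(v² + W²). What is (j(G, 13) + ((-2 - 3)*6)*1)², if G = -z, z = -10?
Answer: (34 - √269)² ≈ 309.72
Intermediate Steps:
G = 10 (G = -1*(-10) = 10)
j(v, W) = -4 + √(W² + v²) (j(v, W) = -4 + √(v² + W²) = -4 + √(W² + v²))
(j(G, 13) + ((-2 - 3)*6)*1)² = ((-4 + √(13² + 10²)) + ((-2 - 3)*6)*1)² = ((-4 + √(169 + 100)) - 5*6*1)² = ((-4 + √269) - 30*1)² = ((-4 + √269) - 30)² = (-34 + √269)²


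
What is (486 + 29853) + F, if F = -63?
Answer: 30276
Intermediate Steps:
(486 + 29853) + F = (486 + 29853) - 63 = 30339 - 63 = 30276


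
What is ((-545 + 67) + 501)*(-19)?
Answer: -437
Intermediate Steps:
((-545 + 67) + 501)*(-19) = (-478 + 501)*(-19) = 23*(-19) = -437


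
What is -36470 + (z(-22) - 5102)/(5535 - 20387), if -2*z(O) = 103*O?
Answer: -541648471/14852 ≈ -36470.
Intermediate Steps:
z(O) = -103*O/2
-36470 + (z(-22) - 5102)/(5535 - 20387) = -36470 + (-103/2*(-22) - 5102)/(5535 - 20387) = -36470 + (1133 - 5102)/(-14852) = -36470 - 3969*(-1/14852) = -36470 + 3969/14852 = -541648471/14852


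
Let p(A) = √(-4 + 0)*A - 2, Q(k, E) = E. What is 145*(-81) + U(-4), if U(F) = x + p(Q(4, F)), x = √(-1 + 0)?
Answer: -11747 - 7*I ≈ -11747.0 - 7.0*I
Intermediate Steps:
x = I (x = √(-1) = I ≈ 1.0*I)
p(A) = -2 + 2*I*A (p(A) = √(-4)*A - 2 = (2*I)*A - 2 = 2*I*A - 2 = -2 + 2*I*A)
U(F) = -2 + I + 2*I*F (U(F) = I + (-2 + 2*I*F) = -2 + I + 2*I*F)
145*(-81) + U(-4) = 145*(-81) + (-2 + I + 2*I*(-4)) = -11745 + (-2 + I - 8*I) = -11745 + (-2 - 7*I) = -11747 - 7*I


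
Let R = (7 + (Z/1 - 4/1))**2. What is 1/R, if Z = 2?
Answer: 1/25 ≈ 0.040000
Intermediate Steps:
R = 25 (R = (7 + (2/1 - 4/1))**2 = (7 + (2*1 - 4*1))**2 = (7 + (2 - 4))**2 = (7 - 2)**2 = 5**2 = 25)
1/R = 1/25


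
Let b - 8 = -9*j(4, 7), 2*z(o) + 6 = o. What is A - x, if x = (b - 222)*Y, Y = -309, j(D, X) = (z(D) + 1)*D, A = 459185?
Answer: 393059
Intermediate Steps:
z(o) = -3 + o/2
j(D, X) = D*(-2 + D/2) (j(D, X) = ((-3 + D/2) + 1)*D = (-2 + D/2)*D = D*(-2 + D/2))
b = 8 (b = 8 - 9*4*(-4 + 4)/2 = 8 - 9*4*0/2 = 8 - 9*0 = 8 + 0 = 8)
x = 66126 (x = (8 - 222)*(-309) = -214*(-309) = 66126)
A - x = 459185 - 1*66126 = 459185 - 66126 = 393059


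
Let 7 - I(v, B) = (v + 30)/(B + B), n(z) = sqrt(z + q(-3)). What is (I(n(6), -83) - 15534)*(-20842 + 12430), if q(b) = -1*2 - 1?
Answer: 10840763112/83 - 4206*sqrt(3)/83 ≈ 1.3061e+8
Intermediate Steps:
q(b) = -3 (q(b) = -2 - 1 = -3)
n(z) = sqrt(-3 + z) (n(z) = sqrt(z - 3) = sqrt(-3 + z))
I(v, B) = 7 - (30 + v)/(2*B) (I(v, B) = 7 - (v + 30)/(B + B) = 7 - (30 + v)/(2*B))
(I(n(6), -83) - 15534)*(-20842 + 12430) = ((1/2)*(-30 - sqrt(-3 + 6) + 14*(-83))/(-83) - 15534)*(-20842 + 12430) = ((1/2)*(-1/83)*(-30 - sqrt(3) - 1162) - 15534)*(-8412) = ((1/2)*(-1/83)*(-1192 - sqrt(3)) - 15534)*(-8412) = ((596/83 + sqrt(3)/166) - 15534)*(-8412) = (-1288726/83 + sqrt(3)/166)*(-8412) = 10840763112/83 - 4206*sqrt(3)/83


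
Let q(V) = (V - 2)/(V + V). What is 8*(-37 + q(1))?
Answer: -300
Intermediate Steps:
q(V) = (-2 + V)/(2*V) (q(V) = (-2 + V)/((2*V)) = (-2 + V)*(1/(2*V)) = (-2 + V)/(2*V))
8*(-37 + q(1)) = 8*(-37 + (1/2)*(-2 + 1)/1) = 8*(-37 + (1/2)*1*(-1)) = 8*(-37 - 1/2) = 8*(-75/2) = -300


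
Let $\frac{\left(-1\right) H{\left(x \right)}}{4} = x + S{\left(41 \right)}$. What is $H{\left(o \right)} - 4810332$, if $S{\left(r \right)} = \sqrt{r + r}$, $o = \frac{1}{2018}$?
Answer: $- \frac{4853624990}{1009} - 4 \sqrt{82} \approx -4.8104 \cdot 10^{6}$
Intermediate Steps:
$o = \frac{1}{2018} \approx 0.00049554$
$S{\left(r \right)} = \sqrt{2} \sqrt{r}$ ($S{\left(r \right)} = \sqrt{2 r} = \sqrt{2} \sqrt{r}$)
$H{\left(x \right)} = - 4 x - 4 \sqrt{82}$ ($H{\left(x \right)} = - 4 \left(x + \sqrt{2} \sqrt{41}\right) = - 4 \left(x + \sqrt{82}\right) = - 4 x - 4 \sqrt{82}$)
$H{\left(o \right)} - 4810332 = \left(\left(-4\right) \frac{1}{2018} - 4 \sqrt{82}\right) - 4810332 = \left(- \frac{2}{1009} - 4 \sqrt{82}\right) - 4810332 = - \frac{4853624990}{1009} - 4 \sqrt{82}$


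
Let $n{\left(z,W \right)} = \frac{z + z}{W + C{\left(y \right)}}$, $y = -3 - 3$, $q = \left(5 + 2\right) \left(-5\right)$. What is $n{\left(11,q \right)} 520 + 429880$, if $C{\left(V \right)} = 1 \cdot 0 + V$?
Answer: $\frac{17613640}{41} \approx 4.296 \cdot 10^{5}$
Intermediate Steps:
$q = -35$ ($q = 7 \left(-5\right) = -35$)
$y = -6$
$C{\left(V \right)} = V$ ($C{\left(V \right)} = 0 + V = V$)
$n{\left(z,W \right)} = \frac{2 z}{-6 + W}$ ($n{\left(z,W \right)} = \frac{z + z}{W - 6} = \frac{2 z}{-6 + W}$)
$n{\left(11,q \right)} 520 + 429880 = 2 \cdot 11 \frac{1}{-6 - 35} \cdot 520 + 429880 = 2 \cdot 11 \frac{1}{-41} \cdot 520 + 429880 = 2 \cdot 11 \left(- \frac{1}{41}\right) 520 + 429880 = \left(- \frac{22}{41}\right) 520 + 429880 = - \frac{11440}{41} + 429880 = \frac{17613640}{41}$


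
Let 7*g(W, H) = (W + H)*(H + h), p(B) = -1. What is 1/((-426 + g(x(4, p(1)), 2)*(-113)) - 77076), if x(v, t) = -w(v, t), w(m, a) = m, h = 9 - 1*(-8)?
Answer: -7/538220 ≈ -1.3006e-5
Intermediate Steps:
h = 17 (h = 9 + 8 = 17)
x(v, t) = -v
g(W, H) = (17 + H)*(H + W)/7 (g(W, H) = ((W + H)*(H + 17))/7 = ((H + W)*(17 + H))/7 = ((17 + H)*(H + W))/7 = (17 + H)*(H + W)/7)
1/((-426 + g(x(4, p(1)), 2)*(-113)) - 77076) = 1/((-426 + ((1/7)*2**2 + (17/7)*2 + 17*(-1*4)/7 + (1/7)*2*(-1*4))*(-113)) - 77076) = 1/((-426 + ((1/7)*4 + 34/7 + (17/7)*(-4) + (1/7)*2*(-4))*(-113)) - 77076) = 1/((-426 + (4/7 + 34/7 - 68/7 - 8/7)*(-113)) - 77076) = 1/((-426 - 38/7*(-113)) - 77076) = 1/((-426 + 4294/7) - 77076) = 1/(1312/7 - 77076) = 1/(-538220/7) = -7/538220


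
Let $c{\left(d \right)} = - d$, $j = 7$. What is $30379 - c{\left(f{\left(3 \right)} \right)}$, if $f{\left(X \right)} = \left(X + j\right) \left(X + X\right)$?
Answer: $30439$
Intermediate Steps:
$f{\left(X \right)} = 2 X \left(7 + X\right)$ ($f{\left(X \right)} = \left(X + 7\right) \left(X + X\right) = \left(7 + X\right) 2 X = 2 X \left(7 + X\right)$)
$30379 - c{\left(f{\left(3 \right)} \right)} = 30379 - - 2 \cdot 3 \left(7 + 3\right) = 30379 - - 2 \cdot 3 \cdot 10 = 30379 - \left(-1\right) 60 = 30379 - -60 = 30379 + 60 = 30439$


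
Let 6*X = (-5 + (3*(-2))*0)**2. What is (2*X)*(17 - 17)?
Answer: 0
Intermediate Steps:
X = 25/6 (X = (-5 + (3*(-2))*0)**2/6 = (-5 - 6*0)**2/6 = (-5 + 0)**2/6 = (1/6)*(-5)**2 = (1/6)*25 = 25/6 ≈ 4.1667)
(2*X)*(17 - 17) = (2*(25/6))*(17 - 17) = (25/3)*0 = 0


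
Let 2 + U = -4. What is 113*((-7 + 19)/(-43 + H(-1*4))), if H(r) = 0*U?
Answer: -1356/43 ≈ -31.535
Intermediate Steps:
U = -6 (U = -2 - 4 = -6)
H(r) = 0 (H(r) = 0*(-6) = 0)
113*((-7 + 19)/(-43 + H(-1*4))) = 113*((-7 + 19)/(-43 + 0)) = 113*(12/(-43)) = 113*(12*(-1/43)) = 113*(-12/43) = -1356/43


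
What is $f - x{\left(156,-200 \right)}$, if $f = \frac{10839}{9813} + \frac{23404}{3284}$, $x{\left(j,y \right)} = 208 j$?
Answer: $- \frac{87116707074}{2685491} \approx -32440.0$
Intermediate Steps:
$f = \frac{22104894}{2685491}$ ($f = 10839 \cdot \frac{1}{9813} + 23404 \cdot \frac{1}{3284} = \frac{3613}{3271} + \frac{5851}{821} = \frac{22104894}{2685491} \approx 8.2312$)
$f - x{\left(156,-200 \right)} = \frac{22104894}{2685491} - 208 \cdot 156 = \frac{22104894}{2685491} - 32448 = - \frac{87116707074}{2685491}$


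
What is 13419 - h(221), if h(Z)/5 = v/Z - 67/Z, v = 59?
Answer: 2965639/221 ≈ 13419.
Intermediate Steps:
h(Z) = -40/Z (h(Z) = 5*(59/Z - 67/Z) = 5*(-8/Z) = -40/Z)
13419 - h(221) = 13419 - (-40)/221 = 13419 - 1*(-40/221) = 13419 + 40/221 = 2965639/221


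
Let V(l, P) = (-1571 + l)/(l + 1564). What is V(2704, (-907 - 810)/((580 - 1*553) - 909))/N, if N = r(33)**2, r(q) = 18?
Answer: 103/125712 ≈ 0.00081933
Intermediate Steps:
N = 324 (N = 18**2 = 324)
V(l, P) = (-1571 + l)/(1564 + l)
V(2704, (-907 - 810)/((580 - 1*553) - 909))/N = ((-1571 + 2704)/(1564 + 2704))/324 = (1133/4268)*(1/324) = ((1/4268)*1133)*(1/324) = (103/388)*(1/324) = 103/125712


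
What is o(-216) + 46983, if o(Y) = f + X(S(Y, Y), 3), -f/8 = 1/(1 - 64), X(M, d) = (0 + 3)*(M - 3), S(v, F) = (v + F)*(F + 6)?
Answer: 20105450/63 ≈ 3.1913e+5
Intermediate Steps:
S(v, F) = (6 + F)*(F + v) (S(v, F) = (F + v)*(6 + F) = (6 + F)*(F + v))
X(M, d) = -9 + 3*M (X(M, d) = 3*(-3 + M) = -9 + 3*M)
f = 8/63 (f = -8/(1 - 64) = -8/(-63) = -8*(-1/63) = 8/63 ≈ 0.12698)
o(Y) = -559/63 + 6*Y² + 36*Y (o(Y) = 8/63 + (-9 + 3*(Y² + 6*Y + 6*Y + Y*Y)) = 8/63 + (-9 + 3*(Y² + 6*Y + 6*Y + Y²)) = 8/63 + (-9 + 3*(2*Y² + 12*Y)) = 8/63 + (-9 + (6*Y² + 36*Y)) = 8/63 + (-9 + 6*Y² + 36*Y) = -559/63 + 6*Y² + 36*Y)
o(-216) + 46983 = (-559/63 + 6*(-216)² + 36*(-216)) + 46983 = (-559/63 + 6*46656 - 7776) + 46983 = (-559/63 + 279936 - 7776) + 46983 = 17145521/63 + 46983 = 20105450/63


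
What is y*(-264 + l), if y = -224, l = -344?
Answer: 136192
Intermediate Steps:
y*(-264 + l) = -224*(-264 - 344) = -224*(-608) = 136192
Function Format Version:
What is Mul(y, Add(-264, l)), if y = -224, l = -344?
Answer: 136192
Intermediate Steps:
Mul(y, Add(-264, l)) = Mul(-224, Add(-264, -344)) = Mul(-224, -608) = 136192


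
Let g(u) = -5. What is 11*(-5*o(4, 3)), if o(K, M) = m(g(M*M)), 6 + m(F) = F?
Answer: 605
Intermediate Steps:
m(F) = -6 + F
o(K, M) = -11 (o(K, M) = -6 - 5 = -11)
11*(-5*o(4, 3)) = 11*(-5*(-11)) = 11*55 = 605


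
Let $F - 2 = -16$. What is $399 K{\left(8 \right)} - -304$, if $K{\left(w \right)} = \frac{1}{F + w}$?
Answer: $\frac{475}{2} \approx 237.5$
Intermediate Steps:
$F = -14$ ($F = 2 - 16 = -14$)
$K{\left(w \right)} = \frac{1}{-14 + w}$
$399 K{\left(8 \right)} - -304 = \frac{399}{-14 + 8} - -304 = \frac{399}{-6} + 304 = 399 \left(- \frac{1}{6}\right) + 304 = - \frac{133}{2} + 304 = \frac{475}{2}$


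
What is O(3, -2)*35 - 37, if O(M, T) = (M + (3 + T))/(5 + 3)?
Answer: -39/2 ≈ -19.500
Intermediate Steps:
O(M, T) = 3/8 + M/8 + T/8 (O(M, T) = (3 + M + T)/8 = (3 + M + T)*(⅛) = 3/8 + M/8 + T/8)
O(3, -2)*35 - 37 = (3/8 + (⅛)*3 + (⅛)*(-2))*35 - 37 = (3/8 + 3/8 - ¼)*35 - 37 = (½)*35 - 37 = 35/2 - 37 = -39/2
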